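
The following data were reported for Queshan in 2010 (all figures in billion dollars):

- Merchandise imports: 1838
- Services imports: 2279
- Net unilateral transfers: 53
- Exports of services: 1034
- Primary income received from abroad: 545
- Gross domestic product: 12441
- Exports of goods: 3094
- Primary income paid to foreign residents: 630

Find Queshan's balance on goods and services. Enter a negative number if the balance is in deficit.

Goods balance = 3094 - 1838 = 1256
Services balance = 1034 - 2279 = -1245
Trade balance (goods + services) = 1256 + (-1245) = 11

11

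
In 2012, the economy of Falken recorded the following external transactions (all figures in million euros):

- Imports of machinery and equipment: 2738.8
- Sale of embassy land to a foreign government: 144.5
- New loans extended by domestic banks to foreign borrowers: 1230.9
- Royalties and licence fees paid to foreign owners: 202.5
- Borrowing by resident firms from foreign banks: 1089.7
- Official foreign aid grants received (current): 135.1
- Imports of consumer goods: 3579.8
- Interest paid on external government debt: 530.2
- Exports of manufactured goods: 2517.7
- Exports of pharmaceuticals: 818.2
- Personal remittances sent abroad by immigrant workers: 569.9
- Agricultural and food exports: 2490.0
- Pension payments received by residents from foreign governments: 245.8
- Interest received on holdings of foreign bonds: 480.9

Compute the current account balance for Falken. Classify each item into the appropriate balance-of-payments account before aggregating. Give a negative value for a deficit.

-933.5

Goods: 2490.0 - 3579.8 + 818.2 - 2738.8 + 2517.7 = -492.7
Services: -202.5
Primary income: -530.2 + 480.9 = -49.3
Secondary income: 135.1 + 245.8 - 569.9 = -189.0
Current account = (-492.7) + (-202.5) + (-49.3) + (-189.0) = -933.5
(Excluded from the current account — capital account: sale of embassy land to a foreign government 144.5; financial account: new loans extended by domestic banks to foreign borrowers 1230.9, borrowing by resident firms from foreign banks 1089.7.)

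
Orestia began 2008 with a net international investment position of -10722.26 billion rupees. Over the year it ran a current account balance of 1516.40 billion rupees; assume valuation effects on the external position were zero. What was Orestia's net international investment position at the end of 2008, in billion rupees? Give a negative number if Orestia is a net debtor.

-9205.86

With no valuation effects, change in NIIP = current account = 1516.40
End-of-year NIIP = -10722.26 + 1516.40 = -9205.86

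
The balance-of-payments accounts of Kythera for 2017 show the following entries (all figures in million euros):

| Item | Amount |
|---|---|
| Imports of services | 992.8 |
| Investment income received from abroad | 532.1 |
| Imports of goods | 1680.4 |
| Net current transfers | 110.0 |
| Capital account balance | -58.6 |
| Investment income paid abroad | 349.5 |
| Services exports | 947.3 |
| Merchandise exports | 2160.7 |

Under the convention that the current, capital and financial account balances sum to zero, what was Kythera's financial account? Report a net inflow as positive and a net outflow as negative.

-668.8

Goods balance = 2160.7 - 1680.4 = 480.3
Services balance = 947.3 - 992.8 = -45.5
Trade balance (goods + services) = 480.3 + (-45.5) = 434.8
Net primary income = 532.1 - 349.5 = 182.6
Net secondary income = 110.0
Current account = 434.8 + 182.6 + 110.0 = 727.4
Financial account = -(727.4 + (-58.6)) = -668.8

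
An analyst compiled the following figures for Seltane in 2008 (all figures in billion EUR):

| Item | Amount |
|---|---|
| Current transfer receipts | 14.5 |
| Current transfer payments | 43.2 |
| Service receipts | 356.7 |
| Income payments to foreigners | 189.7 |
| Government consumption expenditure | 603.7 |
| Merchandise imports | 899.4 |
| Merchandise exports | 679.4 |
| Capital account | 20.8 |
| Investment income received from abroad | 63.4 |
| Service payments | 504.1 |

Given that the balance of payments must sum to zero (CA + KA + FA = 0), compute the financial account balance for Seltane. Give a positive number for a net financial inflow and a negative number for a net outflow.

501.6

Goods balance = 679.4 - 899.4 = -220.0
Services balance = 356.7 - 504.1 = -147.4
Trade balance (goods + services) = -220.0 + (-147.4) = -367.4
Net primary income = 63.4 - 189.7 = -126.3
Net secondary income = 14.5 - 43.2 = -28.7
Current account = -367.4 + (-126.3) + (-28.7) = -522.4
Financial account = -(-522.4 + 20.8) = 501.6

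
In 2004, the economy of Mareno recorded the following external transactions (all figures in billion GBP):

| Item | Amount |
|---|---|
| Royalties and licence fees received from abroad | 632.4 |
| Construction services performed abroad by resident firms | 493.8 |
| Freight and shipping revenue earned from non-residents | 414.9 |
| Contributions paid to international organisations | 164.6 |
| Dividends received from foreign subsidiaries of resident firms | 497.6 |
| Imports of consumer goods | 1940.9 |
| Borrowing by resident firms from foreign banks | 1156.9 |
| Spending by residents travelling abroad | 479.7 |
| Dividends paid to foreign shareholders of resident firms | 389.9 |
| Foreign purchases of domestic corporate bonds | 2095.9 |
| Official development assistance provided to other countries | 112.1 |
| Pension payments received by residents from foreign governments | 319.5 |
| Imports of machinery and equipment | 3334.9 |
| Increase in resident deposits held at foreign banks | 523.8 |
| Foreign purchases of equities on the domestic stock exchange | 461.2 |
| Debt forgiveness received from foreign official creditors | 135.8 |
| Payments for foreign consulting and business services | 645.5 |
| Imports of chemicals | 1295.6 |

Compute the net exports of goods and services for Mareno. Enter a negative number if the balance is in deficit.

-6155.5

Goods: -1295.6 - 1940.9 - 3334.9 = -6571.4
Services: -645.5 + 414.9 + 493.8 + 632.4 - 479.7 = 415.9
Trade balance = -6571.4 + 415.9 = -6155.5
(Excluded from the trade balance — secondary income: contributions paid to international organisations 164.6, official development assistance provided to other countries 112.1, pension payments received by residents from foreign governments 319.5; primary income: dividends received from foreign subsidiaries of resident firms 497.6, dividends paid to foreign shareholders of resident firms 389.9; financial account: borrowing by resident firms from foreign banks 1156.9, foreign purchases of domestic corporate bonds 2095.9, increase in resident deposits held at foreign banks 523.8, foreign purchases of equities on the domestic stock exchange 461.2; capital account: debt forgiveness received from foreign official creditors 135.8.)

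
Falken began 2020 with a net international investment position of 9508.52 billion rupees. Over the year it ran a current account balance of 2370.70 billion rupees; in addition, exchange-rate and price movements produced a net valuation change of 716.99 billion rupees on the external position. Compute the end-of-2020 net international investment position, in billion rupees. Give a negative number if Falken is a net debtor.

Change in NIIP = current account + net valuation change = 2370.70 + 716.99 = 3087.69
End-of-year NIIP = 9508.52 + 3087.69 = 12596.21

12596.21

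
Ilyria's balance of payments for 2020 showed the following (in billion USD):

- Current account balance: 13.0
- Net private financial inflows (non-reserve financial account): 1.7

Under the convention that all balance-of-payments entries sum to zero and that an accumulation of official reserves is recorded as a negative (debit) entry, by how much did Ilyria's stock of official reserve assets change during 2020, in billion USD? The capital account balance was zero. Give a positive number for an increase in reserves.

14.7

Official reserve transactions balance = -(13.0 + 1.7) = -14.7
An accumulation of reserves is recorded as a debit (negative entry), so the change in the stock of reserves is the negative of that balance.
Change in official reserves = -(-14.7) = 14.7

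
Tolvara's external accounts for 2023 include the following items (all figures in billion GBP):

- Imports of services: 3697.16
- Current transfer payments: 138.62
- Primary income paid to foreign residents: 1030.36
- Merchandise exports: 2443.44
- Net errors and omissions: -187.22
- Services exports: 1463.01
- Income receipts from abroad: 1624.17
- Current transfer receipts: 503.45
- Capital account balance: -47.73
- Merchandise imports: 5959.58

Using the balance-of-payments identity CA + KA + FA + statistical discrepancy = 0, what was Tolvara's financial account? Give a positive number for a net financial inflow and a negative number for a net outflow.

Goods balance = 2443.44 - 5959.58 = -3516.14
Services balance = 1463.01 - 3697.16 = -2234.15
Trade balance (goods + services) = -3516.14 + (-2234.15) = -5750.29
Net primary income = 1624.17 - 1030.36 = 593.81
Net secondary income = 503.45 - 138.62 = 364.83
Current account = -5750.29 + 593.81 + 364.83 = -4791.65
Financial account = -(-4791.65 + (-47.73) + (-187.22)) = 5026.60

5026.60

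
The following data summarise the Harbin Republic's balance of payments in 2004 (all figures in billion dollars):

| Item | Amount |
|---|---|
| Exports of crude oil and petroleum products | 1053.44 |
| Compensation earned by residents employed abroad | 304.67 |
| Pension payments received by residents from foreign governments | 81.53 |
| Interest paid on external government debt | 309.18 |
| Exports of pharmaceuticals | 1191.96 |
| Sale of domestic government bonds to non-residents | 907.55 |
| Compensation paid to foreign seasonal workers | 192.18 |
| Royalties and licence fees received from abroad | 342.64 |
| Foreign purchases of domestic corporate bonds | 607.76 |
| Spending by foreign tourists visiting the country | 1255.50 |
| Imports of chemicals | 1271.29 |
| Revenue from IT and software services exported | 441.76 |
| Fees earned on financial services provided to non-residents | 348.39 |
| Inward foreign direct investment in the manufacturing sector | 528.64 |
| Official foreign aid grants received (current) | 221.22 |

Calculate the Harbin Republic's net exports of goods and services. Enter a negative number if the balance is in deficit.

3362.40

Goods: 1191.96 - 1271.29 + 1053.44 = 974.11
Services: 342.64 + 441.76 + 1255.50 + 348.39 = 2388.29
Trade balance = 974.11 + 2388.29 = 3362.40
(Excluded from the trade balance — primary income: compensation earned by residents employed abroad 304.67, interest paid on external government debt 309.18, compensation paid to foreign seasonal workers 192.18; secondary income: pension payments received by residents from foreign governments 81.53, official foreign aid grants received (current) 221.22; financial account: sale of domestic government bonds to non-residents 907.55, foreign purchases of domestic corporate bonds 607.76, inward foreign direct investment in the manufacturing sector 528.64.)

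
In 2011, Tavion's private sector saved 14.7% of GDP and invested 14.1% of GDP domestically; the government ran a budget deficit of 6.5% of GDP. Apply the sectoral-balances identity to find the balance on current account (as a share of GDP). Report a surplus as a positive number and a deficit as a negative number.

By the sectoral-balances identity, CA = (S_private - I) + (T - G).
Private balance = 14.7 - 14.1 = 0.6
Government balance (T - G) = -6.5
CA = 0.6 + (-6.5) = -5.9

-5.9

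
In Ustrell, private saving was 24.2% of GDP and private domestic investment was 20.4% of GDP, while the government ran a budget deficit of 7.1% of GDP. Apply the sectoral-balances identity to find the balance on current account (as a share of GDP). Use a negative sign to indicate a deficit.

-3.3

By the sectoral-balances identity, CA = (S_private - I) + (T - G).
Private balance = 24.2 - 20.4 = 3.8
Government balance (T - G) = -7.1
CA = 3.8 + (-7.1) = -3.3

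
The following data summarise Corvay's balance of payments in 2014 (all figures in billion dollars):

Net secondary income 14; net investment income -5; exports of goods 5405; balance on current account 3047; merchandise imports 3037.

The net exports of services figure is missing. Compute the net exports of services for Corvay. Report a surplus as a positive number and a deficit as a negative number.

670

Current account = goods balance + services balance + net primary income + net secondary income
Sum of the known components = 2377
Net exports of services = CA - (known components) = 3047 - 2377 = 670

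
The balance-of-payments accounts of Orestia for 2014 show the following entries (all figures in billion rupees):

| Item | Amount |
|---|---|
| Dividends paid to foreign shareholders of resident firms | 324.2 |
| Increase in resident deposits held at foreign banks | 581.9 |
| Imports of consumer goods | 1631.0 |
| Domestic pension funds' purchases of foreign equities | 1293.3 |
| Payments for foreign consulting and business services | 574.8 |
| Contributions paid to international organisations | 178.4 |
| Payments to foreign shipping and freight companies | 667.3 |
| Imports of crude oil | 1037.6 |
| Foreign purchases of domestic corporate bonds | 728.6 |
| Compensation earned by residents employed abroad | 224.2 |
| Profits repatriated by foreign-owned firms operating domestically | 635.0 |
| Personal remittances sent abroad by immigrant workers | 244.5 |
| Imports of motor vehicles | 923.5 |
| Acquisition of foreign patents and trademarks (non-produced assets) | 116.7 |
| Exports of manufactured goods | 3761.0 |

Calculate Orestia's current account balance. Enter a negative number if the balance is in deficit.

-2231.1

Goods: -1037.6 - 923.5 + 3761.0 - 1631.0 = 168.9
Services: -574.8 - 667.3 = -1242.1
Primary income: -635.0 - 324.2 + 224.2 = -735.0
Secondary income: -244.5 - 178.4 = -422.9
Current account = 168.9 + (-1242.1) + (-735.0) + (-422.9) = -2231.1
(Excluded from the current account — financial account: increase in resident deposits held at foreign banks 581.9, domestic pension funds' purchases of foreign equities 1293.3, foreign purchases of domestic corporate bonds 728.6; capital account: acquisition of foreign patents and trademarks (non-produced assets) 116.7.)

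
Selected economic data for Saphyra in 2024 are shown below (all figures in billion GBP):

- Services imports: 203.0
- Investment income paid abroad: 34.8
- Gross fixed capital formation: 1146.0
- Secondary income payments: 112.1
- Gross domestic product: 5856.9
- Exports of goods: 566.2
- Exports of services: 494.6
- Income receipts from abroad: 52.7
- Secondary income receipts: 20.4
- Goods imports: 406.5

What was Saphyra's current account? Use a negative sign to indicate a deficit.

Goods balance = 566.2 - 406.5 = 159.7
Services balance = 494.6 - 203.0 = 291.6
Trade balance (goods + services) = 159.7 + 291.6 = 451.3
Net primary income = 52.7 - 34.8 = 17.9
Net secondary income = 20.4 - 112.1 = -91.7
Current account = 451.3 + 17.9 + (-91.7) = 377.5

377.5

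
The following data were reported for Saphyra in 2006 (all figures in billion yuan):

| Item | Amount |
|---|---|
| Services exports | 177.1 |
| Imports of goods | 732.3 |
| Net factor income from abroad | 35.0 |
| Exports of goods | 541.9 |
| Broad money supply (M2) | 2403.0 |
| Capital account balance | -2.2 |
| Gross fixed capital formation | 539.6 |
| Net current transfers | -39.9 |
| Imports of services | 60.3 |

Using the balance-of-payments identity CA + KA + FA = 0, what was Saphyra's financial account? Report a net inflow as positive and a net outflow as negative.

Goods balance = 541.9 - 732.3 = -190.4
Services balance = 177.1 - 60.3 = 116.8
Trade balance (goods + services) = -190.4 + 116.8 = -73.6
Net primary income = 35.0
Net secondary income = -39.9
Current account = -73.6 + 35.0 + (-39.9) = -78.5
Financial account = -(-78.5 + (-2.2)) = 80.7

80.7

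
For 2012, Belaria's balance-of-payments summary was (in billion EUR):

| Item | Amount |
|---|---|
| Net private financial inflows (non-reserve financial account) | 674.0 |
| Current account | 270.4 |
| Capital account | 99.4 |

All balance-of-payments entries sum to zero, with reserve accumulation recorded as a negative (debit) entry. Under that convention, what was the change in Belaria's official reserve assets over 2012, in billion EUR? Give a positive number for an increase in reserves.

1043.8

Official reserve transactions balance = -(270.4 + 99.4 + 674.0) = -1043.8
An accumulation of reserves is recorded as a debit (negative entry), so the change in the stock of reserves is the negative of that balance.
Change in official reserves = -(-1043.8) = 1043.8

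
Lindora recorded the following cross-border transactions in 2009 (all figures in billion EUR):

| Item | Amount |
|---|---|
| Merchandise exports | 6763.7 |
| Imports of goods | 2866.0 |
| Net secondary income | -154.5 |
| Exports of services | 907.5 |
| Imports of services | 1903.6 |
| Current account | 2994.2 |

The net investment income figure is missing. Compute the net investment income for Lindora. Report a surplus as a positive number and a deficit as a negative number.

Current account = goods balance + services balance + net primary income + net secondary income
Sum of the known components = 2747.1
Net investment income = CA - (known components) = 2994.2 - 2747.1 = 247.1

247.1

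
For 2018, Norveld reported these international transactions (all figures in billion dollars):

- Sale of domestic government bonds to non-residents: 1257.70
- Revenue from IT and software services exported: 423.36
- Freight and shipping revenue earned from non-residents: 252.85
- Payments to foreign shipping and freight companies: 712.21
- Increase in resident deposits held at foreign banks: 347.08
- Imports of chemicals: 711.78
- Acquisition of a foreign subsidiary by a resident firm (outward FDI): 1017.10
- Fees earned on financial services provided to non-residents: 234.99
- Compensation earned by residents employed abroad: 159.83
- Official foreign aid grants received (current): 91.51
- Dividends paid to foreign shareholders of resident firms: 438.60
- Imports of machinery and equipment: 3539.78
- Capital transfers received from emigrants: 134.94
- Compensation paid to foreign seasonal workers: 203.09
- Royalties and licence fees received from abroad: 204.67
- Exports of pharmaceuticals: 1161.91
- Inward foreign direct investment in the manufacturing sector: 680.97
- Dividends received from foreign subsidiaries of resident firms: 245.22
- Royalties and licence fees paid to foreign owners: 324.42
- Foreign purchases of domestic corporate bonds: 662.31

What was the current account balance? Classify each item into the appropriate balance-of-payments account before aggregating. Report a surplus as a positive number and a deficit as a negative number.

-3155.54

Goods: -711.78 - 3539.78 + 1161.91 = -3089.65
Services: -712.21 + 252.85 + 204.67 - 324.42 + 234.99 + 423.36 = 79.24
Primary income: 159.83 - 203.09 + 245.22 - 438.60 = -236.64
Secondary income: 91.51
Current account = (-3089.65) + 79.24 + (-236.64) + 91.51 = -3155.54
(Excluded from the current account — financial account: sale of domestic government bonds to non-residents 1257.70, increase in resident deposits held at foreign banks 347.08, acquisition of a foreign subsidiary by a resident firm (outward FDI) 1017.10, inward foreign direct investment in the manufacturing sector 680.97, foreign purchases of domestic corporate bonds 662.31; capital account: capital transfers received from emigrants 134.94.)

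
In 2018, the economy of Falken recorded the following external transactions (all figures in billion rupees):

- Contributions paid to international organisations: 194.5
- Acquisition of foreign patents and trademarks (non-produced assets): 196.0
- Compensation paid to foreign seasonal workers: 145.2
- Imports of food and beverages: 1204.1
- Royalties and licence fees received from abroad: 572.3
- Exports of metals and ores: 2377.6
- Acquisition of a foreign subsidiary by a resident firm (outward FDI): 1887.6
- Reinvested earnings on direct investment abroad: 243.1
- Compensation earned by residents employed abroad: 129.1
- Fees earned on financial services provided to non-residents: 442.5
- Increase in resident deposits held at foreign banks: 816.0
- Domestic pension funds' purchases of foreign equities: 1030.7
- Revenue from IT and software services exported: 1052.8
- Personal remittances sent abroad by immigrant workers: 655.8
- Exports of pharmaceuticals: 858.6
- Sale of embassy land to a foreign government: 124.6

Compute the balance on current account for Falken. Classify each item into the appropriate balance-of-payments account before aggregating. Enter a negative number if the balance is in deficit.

3476.4

Goods: -1204.1 + 858.6 + 2377.6 = 2032.1
Services: 442.5 + 572.3 + 1052.8 = 2067.6
Primary income: 243.1 - 145.2 + 129.1 = 227.0
Secondary income: -194.5 - 655.8 = -850.3
Current account = 2032.1 + 2067.6 + 227.0 + (-850.3) = 3476.4
(Excluded from the current account — capital account: acquisition of foreign patents and trademarks (non-produced assets) 196.0, sale of embassy land to a foreign government 124.6; financial account: acquisition of a foreign subsidiary by a resident firm (outward FDI) 1887.6, increase in resident deposits held at foreign banks 816.0, domestic pension funds' purchases of foreign equities 1030.7.)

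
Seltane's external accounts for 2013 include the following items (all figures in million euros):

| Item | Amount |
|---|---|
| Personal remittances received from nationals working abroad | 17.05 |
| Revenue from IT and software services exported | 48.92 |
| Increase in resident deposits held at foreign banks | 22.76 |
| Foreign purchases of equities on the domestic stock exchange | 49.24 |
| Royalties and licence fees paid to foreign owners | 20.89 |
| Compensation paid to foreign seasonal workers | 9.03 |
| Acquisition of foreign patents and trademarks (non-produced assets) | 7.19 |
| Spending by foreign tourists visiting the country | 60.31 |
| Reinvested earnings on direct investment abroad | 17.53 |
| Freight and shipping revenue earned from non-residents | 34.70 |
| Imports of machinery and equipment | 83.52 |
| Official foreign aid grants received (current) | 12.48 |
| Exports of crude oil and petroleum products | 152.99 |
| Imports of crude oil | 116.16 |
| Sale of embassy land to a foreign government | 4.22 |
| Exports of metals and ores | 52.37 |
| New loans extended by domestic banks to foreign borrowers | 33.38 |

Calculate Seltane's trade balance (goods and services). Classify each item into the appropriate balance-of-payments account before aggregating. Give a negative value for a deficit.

Goods: -116.16 - 83.52 + 52.37 + 152.99 = 5.68
Services: 48.92 + 60.31 + 34.70 - 20.89 = 123.04
Trade balance = 5.68 + 123.04 = 128.72
(Excluded from the trade balance — secondary income: personal remittances received from nationals working abroad 17.05, official foreign aid grants received (current) 12.48; financial account: increase in resident deposits held at foreign banks 22.76, foreign purchases of equities on the domestic stock exchange 49.24, new loans extended by domestic banks to foreign borrowers 33.38; primary income: compensation paid to foreign seasonal workers 9.03, reinvested earnings on direct investment abroad 17.53; capital account: acquisition of foreign patents and trademarks (non-produced assets) 7.19, sale of embassy land to a foreign government 4.22.)

128.72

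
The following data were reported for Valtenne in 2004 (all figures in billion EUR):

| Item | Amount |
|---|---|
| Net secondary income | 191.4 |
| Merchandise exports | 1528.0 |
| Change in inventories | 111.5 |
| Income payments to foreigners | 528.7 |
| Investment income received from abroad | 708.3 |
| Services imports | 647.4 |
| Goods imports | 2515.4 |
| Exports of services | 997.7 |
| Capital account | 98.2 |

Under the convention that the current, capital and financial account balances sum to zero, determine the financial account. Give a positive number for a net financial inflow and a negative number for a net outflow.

167.9

Goods balance = 1528.0 - 2515.4 = -987.4
Services balance = 997.7 - 647.4 = 350.3
Trade balance (goods + services) = -987.4 + 350.3 = -637.1
Net primary income = 708.3 - 528.7 = 179.6
Net secondary income = 191.4
Current account = -637.1 + 179.6 + 191.4 = -266.1
Financial account = -(-266.1 + 98.2) = 167.9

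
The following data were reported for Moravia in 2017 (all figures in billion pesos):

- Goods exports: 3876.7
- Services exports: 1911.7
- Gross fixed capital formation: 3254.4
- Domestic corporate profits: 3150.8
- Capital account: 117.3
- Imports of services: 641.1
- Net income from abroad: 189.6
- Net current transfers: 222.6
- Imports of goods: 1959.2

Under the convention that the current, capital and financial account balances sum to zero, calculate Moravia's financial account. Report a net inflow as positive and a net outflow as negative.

-3717.6

Goods balance = 3876.7 - 1959.2 = 1917.5
Services balance = 1911.7 - 641.1 = 1270.6
Trade balance (goods + services) = 1917.5 + 1270.6 = 3188.1
Net primary income = 189.6
Net secondary income = 222.6
Current account = 3188.1 + 189.6 + 222.6 = 3600.3
Financial account = -(3600.3 + 117.3) = -3717.6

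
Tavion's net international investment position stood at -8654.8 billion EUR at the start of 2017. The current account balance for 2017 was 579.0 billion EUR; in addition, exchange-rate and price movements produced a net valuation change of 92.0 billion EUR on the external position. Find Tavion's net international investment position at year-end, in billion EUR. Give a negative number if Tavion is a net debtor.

-7983.8

Change in NIIP = current account + net valuation change = 579.0 + 92.0 = 671.0
End-of-year NIIP = -8654.8 + 671.0 = -7983.8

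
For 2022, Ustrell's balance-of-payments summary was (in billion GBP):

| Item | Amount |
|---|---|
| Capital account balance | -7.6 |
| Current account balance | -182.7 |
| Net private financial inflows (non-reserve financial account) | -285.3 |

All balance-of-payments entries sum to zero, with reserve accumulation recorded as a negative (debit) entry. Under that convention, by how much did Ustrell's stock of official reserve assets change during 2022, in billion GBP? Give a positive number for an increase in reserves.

Official reserve transactions balance = -((-182.7) + (-7.6) + (-285.3)) = 475.6
An accumulation of reserves is recorded as a debit (negative entry), so the change in the stock of reserves is the negative of that balance.
Change in official reserves = -(475.6) = -475.6

-475.6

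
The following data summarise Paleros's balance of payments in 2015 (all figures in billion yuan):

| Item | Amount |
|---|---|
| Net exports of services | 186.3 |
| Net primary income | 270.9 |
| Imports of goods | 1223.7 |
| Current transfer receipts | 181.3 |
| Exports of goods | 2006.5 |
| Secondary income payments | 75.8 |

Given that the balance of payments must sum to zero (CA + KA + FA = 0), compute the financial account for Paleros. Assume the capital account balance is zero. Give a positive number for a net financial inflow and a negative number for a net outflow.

Goods balance = 2006.5 - 1223.7 = 782.8
Services balance = 186.3
Trade balance (goods + services) = 782.8 + 186.3 = 969.1
Net primary income = 270.9
Net secondary income = 181.3 - 75.8 = 105.5
Current account = 969.1 + 270.9 + 105.5 = 1345.5
Financial account = -(1345.5) = -1345.5

-1345.5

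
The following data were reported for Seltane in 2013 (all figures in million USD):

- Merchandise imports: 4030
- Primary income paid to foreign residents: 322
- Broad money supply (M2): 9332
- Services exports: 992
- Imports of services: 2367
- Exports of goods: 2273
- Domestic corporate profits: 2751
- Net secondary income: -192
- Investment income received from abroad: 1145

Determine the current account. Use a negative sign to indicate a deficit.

-2501

Goods balance = 2273 - 4030 = -1757
Services balance = 992 - 2367 = -1375
Trade balance (goods + services) = -1757 + (-1375) = -3132
Net primary income = 1145 - 322 = 823
Net secondary income = -192
Current account = -3132 + 823 + (-192) = -2501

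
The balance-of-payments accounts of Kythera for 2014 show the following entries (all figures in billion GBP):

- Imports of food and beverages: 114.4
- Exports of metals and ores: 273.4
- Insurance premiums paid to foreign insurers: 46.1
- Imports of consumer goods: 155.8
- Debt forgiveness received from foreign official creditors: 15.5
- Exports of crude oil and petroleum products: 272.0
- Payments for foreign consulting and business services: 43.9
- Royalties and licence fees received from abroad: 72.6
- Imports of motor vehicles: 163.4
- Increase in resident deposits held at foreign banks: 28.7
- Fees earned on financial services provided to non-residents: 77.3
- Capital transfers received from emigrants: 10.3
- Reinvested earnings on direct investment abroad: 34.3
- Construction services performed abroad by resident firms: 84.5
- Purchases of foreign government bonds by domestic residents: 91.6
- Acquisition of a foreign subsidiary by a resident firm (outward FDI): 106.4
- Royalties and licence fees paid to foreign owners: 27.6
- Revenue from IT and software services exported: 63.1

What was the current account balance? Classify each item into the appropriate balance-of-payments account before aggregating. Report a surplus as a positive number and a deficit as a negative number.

Goods: 272.0 - 114.4 - 163.4 - 155.8 + 273.4 = 111.8
Services: 63.1 - 27.6 + 72.6 - 46.1 + 77.3 + 84.5 - 43.9 = 179.9
Primary income: 34.3
Current account = 111.8 + 179.9 + 34.3 = 326.0
(Excluded from the current account — capital account: debt forgiveness received from foreign official creditors 15.5, capital transfers received from emigrants 10.3; financial account: increase in resident deposits held at foreign banks 28.7, purchases of foreign government bonds by domestic residents 91.6, acquisition of a foreign subsidiary by a resident firm (outward FDI) 106.4.)

326.0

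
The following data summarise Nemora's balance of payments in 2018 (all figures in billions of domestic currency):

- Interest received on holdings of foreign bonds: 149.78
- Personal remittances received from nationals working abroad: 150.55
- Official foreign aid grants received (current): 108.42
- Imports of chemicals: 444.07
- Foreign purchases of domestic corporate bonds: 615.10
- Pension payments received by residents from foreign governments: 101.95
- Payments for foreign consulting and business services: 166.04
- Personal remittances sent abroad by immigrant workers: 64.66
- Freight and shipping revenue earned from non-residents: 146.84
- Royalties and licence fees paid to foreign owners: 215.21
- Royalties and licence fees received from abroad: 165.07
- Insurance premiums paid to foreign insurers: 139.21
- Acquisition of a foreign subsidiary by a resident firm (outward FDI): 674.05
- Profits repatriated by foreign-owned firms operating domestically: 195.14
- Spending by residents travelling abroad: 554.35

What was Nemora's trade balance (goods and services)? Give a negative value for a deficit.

Goods: -444.07
Services: -554.35 + 165.07 + 146.84 - 215.21 - 139.21 - 166.04 = -762.90
Trade balance = -444.07 + (-762.90) = -1206.97
(Excluded from the trade balance — primary income: interest received on holdings of foreign bonds 149.78, profits repatriated by foreign-owned firms operating domestically 195.14; secondary income: personal remittances received from nationals working abroad 150.55, official foreign aid grants received (current) 108.42, pension payments received by residents from foreign governments 101.95, personal remittances sent abroad by immigrant workers 64.66; financial account: foreign purchases of domestic corporate bonds 615.10, acquisition of a foreign subsidiary by a resident firm (outward FDI) 674.05.)

-1206.97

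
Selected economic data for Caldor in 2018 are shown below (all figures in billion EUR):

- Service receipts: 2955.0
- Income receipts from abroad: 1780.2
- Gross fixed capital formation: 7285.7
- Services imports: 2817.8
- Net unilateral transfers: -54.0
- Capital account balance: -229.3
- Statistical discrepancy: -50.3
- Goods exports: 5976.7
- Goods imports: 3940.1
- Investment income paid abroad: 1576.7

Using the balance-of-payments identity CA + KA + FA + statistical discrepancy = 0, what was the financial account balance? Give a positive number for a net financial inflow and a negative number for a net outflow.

Goods balance = 5976.7 - 3940.1 = 2036.6
Services balance = 2955.0 - 2817.8 = 137.2
Trade balance (goods + services) = 2036.6 + 137.2 = 2173.8
Net primary income = 1780.2 - 1576.7 = 203.5
Net secondary income = -54.0
Current account = 2173.8 + 203.5 + (-54.0) = 2323.3
Financial account = -(2323.3 + (-229.3) + (-50.3)) = -2043.7

-2043.7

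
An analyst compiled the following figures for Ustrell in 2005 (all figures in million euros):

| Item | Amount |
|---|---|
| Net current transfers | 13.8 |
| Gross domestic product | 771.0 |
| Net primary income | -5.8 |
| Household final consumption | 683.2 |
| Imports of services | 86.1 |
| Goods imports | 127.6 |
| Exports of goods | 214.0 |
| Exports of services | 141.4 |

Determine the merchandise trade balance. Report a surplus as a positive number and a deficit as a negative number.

Goods balance = 214.0 - 127.6 = 86.4

86.4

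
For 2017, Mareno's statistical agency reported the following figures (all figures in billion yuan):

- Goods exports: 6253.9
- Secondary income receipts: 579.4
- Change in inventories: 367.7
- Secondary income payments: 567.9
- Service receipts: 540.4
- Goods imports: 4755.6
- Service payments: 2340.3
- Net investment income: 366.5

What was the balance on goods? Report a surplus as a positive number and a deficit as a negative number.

1498.3

Goods balance = 6253.9 - 4755.6 = 1498.3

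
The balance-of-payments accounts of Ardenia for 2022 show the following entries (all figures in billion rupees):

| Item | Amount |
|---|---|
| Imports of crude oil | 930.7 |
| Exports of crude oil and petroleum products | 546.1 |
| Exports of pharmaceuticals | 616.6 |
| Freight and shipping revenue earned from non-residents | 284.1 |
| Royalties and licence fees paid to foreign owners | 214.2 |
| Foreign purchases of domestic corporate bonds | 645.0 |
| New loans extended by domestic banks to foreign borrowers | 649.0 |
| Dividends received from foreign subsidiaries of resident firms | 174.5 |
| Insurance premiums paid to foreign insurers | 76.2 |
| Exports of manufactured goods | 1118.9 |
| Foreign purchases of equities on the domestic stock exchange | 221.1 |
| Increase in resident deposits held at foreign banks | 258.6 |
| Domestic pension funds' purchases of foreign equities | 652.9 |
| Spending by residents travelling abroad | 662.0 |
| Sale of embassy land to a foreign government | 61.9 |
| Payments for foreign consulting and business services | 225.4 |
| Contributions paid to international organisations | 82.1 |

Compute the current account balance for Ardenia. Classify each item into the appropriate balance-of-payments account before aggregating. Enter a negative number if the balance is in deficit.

Goods: 546.1 + 1118.9 + 616.6 - 930.7 = 1350.9
Services: -214.2 + 284.1 - 662.0 - 225.4 - 76.2 = -893.7
Primary income: 174.5
Secondary income: -82.1
Current account = 1350.9 + (-893.7) + 174.5 + (-82.1) = 549.6
(Excluded from the current account — financial account: foreign purchases of domestic corporate bonds 645.0, new loans extended by domestic banks to foreign borrowers 649.0, foreign purchases of equities on the domestic stock exchange 221.1, increase in resident deposits held at foreign banks 258.6, domestic pension funds' purchases of foreign equities 652.9; capital account: sale of embassy land to a foreign government 61.9.)

549.6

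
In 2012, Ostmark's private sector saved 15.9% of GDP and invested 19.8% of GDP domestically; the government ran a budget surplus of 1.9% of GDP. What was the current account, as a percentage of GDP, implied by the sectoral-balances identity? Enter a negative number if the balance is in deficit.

By the sectoral-balances identity, CA = (S_private - I) + (T - G).
Private balance = 15.9 - 19.8 = -3.9
Government balance (T - G) = 1.9
CA = -3.9 + 1.9 = -2.0

-2.0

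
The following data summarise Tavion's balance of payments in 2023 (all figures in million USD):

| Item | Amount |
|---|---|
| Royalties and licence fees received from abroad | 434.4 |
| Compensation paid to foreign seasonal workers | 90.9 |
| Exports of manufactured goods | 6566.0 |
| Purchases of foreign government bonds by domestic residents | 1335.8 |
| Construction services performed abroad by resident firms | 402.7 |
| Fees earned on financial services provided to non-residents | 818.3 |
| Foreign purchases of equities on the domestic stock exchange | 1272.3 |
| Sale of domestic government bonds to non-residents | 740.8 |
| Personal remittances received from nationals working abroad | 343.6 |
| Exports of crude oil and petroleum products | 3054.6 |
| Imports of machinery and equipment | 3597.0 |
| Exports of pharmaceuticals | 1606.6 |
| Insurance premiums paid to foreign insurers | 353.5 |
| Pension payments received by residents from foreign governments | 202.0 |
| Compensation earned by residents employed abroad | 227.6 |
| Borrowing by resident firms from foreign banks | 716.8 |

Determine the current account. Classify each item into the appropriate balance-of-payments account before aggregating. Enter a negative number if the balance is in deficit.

9614.4

Goods: -3597.0 + 1606.6 + 6566.0 + 3054.6 = 7630.2
Services: -353.5 + 818.3 + 402.7 + 434.4 = 1301.9
Primary income: -90.9 + 227.6 = 136.7
Secondary income: 343.6 + 202.0 = 545.6
Current account = 7630.2 + 1301.9 + 136.7 + 545.6 = 9614.4
(Excluded from the current account — financial account: purchases of foreign government bonds by domestic residents 1335.8, foreign purchases of equities on the domestic stock exchange 1272.3, sale of domestic government bonds to non-residents 740.8, borrowing by resident firms from foreign banks 716.8.)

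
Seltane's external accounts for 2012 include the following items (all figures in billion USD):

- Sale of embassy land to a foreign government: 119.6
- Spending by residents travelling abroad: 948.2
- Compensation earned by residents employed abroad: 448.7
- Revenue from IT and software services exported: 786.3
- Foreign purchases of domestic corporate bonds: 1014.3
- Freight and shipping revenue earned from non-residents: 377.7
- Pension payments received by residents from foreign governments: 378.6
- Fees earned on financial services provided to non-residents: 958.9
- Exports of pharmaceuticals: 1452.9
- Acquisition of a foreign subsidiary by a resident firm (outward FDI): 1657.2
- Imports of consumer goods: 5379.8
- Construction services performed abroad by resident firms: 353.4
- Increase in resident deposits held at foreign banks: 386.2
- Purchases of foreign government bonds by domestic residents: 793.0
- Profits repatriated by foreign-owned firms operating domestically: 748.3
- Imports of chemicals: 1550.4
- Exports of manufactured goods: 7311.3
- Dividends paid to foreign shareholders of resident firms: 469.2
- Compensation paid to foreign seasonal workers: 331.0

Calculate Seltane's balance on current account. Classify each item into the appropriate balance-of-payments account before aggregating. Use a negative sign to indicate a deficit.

Goods: 7311.3 - 5379.8 + 1452.9 - 1550.4 = 1834.0
Services: 958.9 - 948.2 + 377.7 + 353.4 + 786.3 = 1528.1
Primary income: -331.0 - 469.2 + 448.7 - 748.3 = -1099.8
Secondary income: 378.6
Current account = 1834.0 + 1528.1 + (-1099.8) + 378.6 = 2640.9
(Excluded from the current account — capital account: sale of embassy land to a foreign government 119.6; financial account: foreign purchases of domestic corporate bonds 1014.3, acquisition of a foreign subsidiary by a resident firm (outward FDI) 1657.2, increase in resident deposits held at foreign banks 386.2, purchases of foreign government bonds by domestic residents 793.0.)

2640.9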